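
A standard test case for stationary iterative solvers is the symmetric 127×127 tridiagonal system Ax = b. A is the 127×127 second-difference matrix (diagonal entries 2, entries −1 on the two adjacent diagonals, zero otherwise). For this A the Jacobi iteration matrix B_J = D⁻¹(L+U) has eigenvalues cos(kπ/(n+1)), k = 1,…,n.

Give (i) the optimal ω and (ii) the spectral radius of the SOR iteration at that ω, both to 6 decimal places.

n=127: λ(B_J) = 1 − λ(A)/2 = cos(kπ/128); k=1 gives ρ_J = 0.999699.
√(1−ρ_J²) = |sin(π/128)| = 0.0245412
[ω*] 2 ÷ (1 + 0.0245412) = 2 ÷ 1.0245412 = 1.952093.
ρ_SOR = ω* − 1 = 1.952093 − 1 = 0.952093.

ω* = 1.952093, ρ_SOR = 0.952093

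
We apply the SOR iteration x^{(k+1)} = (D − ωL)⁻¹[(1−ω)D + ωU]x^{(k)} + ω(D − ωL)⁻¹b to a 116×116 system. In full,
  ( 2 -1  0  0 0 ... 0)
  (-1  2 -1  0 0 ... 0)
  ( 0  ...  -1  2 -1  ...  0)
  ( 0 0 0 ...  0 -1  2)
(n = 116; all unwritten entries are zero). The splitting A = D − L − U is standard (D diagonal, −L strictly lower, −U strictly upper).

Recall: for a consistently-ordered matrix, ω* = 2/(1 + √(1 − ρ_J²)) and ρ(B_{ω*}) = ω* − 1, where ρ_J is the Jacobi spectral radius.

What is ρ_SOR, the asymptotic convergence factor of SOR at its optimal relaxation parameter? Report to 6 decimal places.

B_J for the 116×116 system has eigenvalues cos(kπ/117); ρ_J = cos(π/117) = 0.999640.
root = sin(π/117) = 0.0268480  (since 1−cos² = sin²).
Young: ω* = 2/(1+√(1−ρ_J²)) = 2/(1+0.0268480) = 2/1.0268480 = 1.947708.
At ω = 1.947708 every |λ(B_ω)| = ω−1, so ρ_SOR = 0.947708.

ρ_SOR = 0.947708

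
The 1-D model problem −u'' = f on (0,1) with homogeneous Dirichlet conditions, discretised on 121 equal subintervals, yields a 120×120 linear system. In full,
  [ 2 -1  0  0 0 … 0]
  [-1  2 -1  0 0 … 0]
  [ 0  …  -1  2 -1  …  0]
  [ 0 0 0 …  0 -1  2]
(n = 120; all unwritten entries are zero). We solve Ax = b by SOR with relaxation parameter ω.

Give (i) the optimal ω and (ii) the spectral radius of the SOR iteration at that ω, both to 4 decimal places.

ω* = 1.9494, ρ_SOR = 0.9494

spectrum of D⁻¹(L+U) = {cos(kπ/121) : 1≤k≤120}; ρ_J = cos(π/121) = 0.9997.
√(1−ρ_J²) simplifies to sin(π/121) = 0.02596.
ω* = 2/(1+0.02596) = 1.9494
and ρ(B_{ω*}) = 1.9494 − 1 = 0.9494.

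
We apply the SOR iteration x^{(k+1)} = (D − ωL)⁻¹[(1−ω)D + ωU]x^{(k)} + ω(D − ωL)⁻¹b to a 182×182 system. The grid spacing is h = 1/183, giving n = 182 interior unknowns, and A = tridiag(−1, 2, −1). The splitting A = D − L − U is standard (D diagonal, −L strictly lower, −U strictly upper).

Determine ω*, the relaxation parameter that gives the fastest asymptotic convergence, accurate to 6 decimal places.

ω* = 1.966247

B_J for the 182×182 system has eigenvalues cos(kπ/183); ρ_J = cos(π/183) = 0.999853.
root = sin(π/183) = 0.0171663  (since 1−cos² = sin²).
ω* = 2/(1+0.0171663) = 1.966247
and ρ(B_{ω*}) = 1.966247 − 1 = 0.966247.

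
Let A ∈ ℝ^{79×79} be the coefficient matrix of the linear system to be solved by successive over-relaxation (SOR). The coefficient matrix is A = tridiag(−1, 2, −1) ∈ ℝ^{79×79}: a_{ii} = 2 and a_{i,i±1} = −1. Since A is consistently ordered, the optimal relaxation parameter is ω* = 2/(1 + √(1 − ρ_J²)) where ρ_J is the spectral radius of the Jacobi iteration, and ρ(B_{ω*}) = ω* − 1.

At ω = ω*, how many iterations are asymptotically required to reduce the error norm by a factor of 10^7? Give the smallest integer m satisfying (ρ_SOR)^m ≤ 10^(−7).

½·tridiag(1,0,1) at n=79: λ_k = cos(kπ/80); max |λ| at k=1 ⇒ ρ_J = cos(π/80) ≈ 0.9992290.
root = sin(π/80) = 0.0392598  (since 1−cos² = sin²).
ω* = 2/(1+0.0392598) = 1.9244466
ρ_SOR = ω* − 1 ≈ 0.9244466.
7·ln10 = 16.1181; −ln(0.9244466) = 0.07856; m = ⌈16.1181/0.07856⌉ = ⌈205.169⌉ = 206.

m = 206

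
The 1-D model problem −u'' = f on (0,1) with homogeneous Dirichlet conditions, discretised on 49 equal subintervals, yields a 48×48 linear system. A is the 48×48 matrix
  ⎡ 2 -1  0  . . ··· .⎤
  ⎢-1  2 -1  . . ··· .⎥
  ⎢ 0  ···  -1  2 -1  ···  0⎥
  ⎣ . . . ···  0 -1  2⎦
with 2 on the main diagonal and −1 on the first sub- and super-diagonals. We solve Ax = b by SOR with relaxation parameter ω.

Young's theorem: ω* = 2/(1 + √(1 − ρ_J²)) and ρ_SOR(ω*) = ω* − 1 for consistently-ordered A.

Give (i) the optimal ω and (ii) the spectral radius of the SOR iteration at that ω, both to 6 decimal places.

½·tridiag(1,0,1) at n=48: λ_k = cos(kπ/49); max |λ| at k=1 ⇒ ρ_J = cos(π/49) ≈ 0.997945.
1 − cos²(π/49) = sin²(π/49) ⇒ √(1−ρ_J²) = sin(π/49) = 0.0640702.
Young: ω* = 2/(1+√(1−ρ_J²)) = 2/(1+0.0640702) = 2/1.0640702 = 1.879575.
At ω = 1.879575 every |λ(B_ω)| = ω−1, so ρ_SOR = 0.879575.

ω* = 1.879575, ρ_SOR = 0.879575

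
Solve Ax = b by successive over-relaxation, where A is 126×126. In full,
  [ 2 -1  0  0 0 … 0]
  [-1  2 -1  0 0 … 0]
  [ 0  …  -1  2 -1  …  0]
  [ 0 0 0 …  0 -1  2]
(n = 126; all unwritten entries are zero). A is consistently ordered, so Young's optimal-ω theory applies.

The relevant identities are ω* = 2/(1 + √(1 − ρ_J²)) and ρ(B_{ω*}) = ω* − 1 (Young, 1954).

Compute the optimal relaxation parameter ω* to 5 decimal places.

With n=126, ρ(Jacobi) = cos(π/127) = 0.99969.
√(1−ρ_J²) = |sin(π/127)| = 0.024734
ω* = 2/(1 + 0.024734) = 2/1.024734 = 1.95173.
ρ_SOR = ω* − 1 = 1.95173 − 1 = 0.95173.

ω* = 1.95173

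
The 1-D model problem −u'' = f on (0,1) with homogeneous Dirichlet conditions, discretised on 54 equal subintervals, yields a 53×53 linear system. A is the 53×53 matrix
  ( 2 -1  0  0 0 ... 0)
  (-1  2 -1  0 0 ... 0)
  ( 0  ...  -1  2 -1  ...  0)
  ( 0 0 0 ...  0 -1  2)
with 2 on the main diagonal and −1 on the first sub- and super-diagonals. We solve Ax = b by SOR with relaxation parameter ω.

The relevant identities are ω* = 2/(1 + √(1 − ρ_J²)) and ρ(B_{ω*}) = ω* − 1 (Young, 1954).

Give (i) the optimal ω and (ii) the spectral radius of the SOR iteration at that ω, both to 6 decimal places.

ω* = 1.890100, ρ_SOR = 0.890100

½·tridiag(1,0,1) at n=53: λ_k = cos(kπ/54); max |λ| at k=1 ⇒ ρ_J = cos(π/54) ≈ 0.998308.
√(1 − cos²(π/54)) = sin(π/54) ≈ 0.0581448.
ω* = 2/(1 + 0.0581448) = 2/1.0581448 = 1.890100.
and ρ(B_{ω*}) = 1.890100 − 1 = 0.890100.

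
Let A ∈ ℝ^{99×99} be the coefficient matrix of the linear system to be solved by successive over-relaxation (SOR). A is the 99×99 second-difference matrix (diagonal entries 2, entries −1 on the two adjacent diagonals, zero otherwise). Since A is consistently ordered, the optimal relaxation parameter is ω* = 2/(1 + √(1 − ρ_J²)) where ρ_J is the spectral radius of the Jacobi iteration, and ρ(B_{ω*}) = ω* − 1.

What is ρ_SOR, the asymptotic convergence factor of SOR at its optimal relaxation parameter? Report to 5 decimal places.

[ρ_J] n=99: ρ(B_J) = cos(π/(n+1)) = cos(π/100) = 0.99951.
1 − cos²(π/100) = sin²(π/100) ⇒ √(1−ρ_J²) = sin(π/100) = 0.031411.
[ω*] 2 ÷ (1 + 0.031411) = 2 ÷ 1.031411 = 1.93909.
[ρ_SOR] ω* − 1 = 0.93909.

ρ_SOR = 0.93909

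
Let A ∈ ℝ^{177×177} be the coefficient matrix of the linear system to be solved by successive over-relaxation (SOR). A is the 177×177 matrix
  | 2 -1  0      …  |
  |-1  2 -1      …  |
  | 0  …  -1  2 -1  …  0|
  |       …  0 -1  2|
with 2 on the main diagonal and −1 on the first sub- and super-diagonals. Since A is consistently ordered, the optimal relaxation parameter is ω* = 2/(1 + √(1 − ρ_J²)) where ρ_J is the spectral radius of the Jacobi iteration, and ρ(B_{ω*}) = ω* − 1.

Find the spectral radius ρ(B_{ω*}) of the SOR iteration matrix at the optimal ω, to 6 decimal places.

½·tridiag(1,0,1) at n=177: λ_k = cos(kπ/178); max |λ| at k=1 ⇒ ρ_J = cos(π/178) ≈ 0.999844.
root = sin(π/178) = 0.0176485  (since 1−cos² = sin²).
Young: ω* = 2/(1+√(1−ρ_J²)) = 2/(1+0.0176485) = 2/1.0176485 = 1.965315.
ρ_SOR = ω* − 1 = 1.965315 − 1 = 0.965315.

ρ_SOR = 0.965315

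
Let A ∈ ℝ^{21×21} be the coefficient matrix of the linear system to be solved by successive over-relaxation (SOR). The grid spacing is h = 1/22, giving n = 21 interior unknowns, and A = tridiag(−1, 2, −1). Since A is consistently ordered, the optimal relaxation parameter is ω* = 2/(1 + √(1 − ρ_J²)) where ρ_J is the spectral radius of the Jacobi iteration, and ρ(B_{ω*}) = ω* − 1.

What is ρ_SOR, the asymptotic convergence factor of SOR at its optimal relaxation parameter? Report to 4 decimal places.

ρ_SOR = 0.7508

B_J for the 21×21 system has eigenvalues cos(kπ/22); ρ_J = cos(π/22) = 0.9898.
root = sin(π/22) = 0.14231  (since 1−cos² = sin²).
Young: ω* = 2/(1+√(1−ρ_J²)) = 2/(1+0.14231) = 2/1.14231 = 1.7508.
Hence ρ(B_{ω*}) = 1.7508 − 1 = 0.7508.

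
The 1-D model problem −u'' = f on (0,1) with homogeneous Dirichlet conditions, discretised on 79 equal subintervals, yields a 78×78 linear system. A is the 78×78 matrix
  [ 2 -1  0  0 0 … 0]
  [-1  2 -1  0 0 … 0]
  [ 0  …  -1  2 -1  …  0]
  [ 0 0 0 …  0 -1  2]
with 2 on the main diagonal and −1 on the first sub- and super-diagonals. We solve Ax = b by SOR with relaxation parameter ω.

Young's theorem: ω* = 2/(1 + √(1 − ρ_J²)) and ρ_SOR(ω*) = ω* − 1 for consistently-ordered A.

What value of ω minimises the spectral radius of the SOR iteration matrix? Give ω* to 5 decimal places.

ω* = 1.92353

½·tridiag(1,0,1) at n=78: λ_k = cos(kπ/79); max |λ| at k=1 ⇒ ρ_J = cos(π/79) ≈ 0.99921.
√(1−ρ_J²) simplifies to sin(π/79) = 0.039757.
Then 2/(1+√(1−ρ_J²)) = 2/(1+0.039757); ω* = 2/1.039757 = 1.92353.
ρ_SOR = ω* − 1 ≈ 0.92353.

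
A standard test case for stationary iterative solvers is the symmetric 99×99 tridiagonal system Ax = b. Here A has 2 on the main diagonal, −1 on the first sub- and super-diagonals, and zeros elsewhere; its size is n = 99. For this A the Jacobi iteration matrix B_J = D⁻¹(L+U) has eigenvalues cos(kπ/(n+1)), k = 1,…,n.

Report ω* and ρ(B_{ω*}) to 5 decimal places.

n=99: λ(B_J) = 1 − λ(A)/2 = cos(kπ/100); k=1 gives ρ_J = 0.99951.
√(1 − cos²(π/100)) = sin(π/100) ≈ 0.031411.
So ω* = 2/1.031411 = 1.93909 (Young).
ρ_SOR = ω* − 1 ≈ 0.93909.

ω* = 1.93909, ρ_SOR = 0.93909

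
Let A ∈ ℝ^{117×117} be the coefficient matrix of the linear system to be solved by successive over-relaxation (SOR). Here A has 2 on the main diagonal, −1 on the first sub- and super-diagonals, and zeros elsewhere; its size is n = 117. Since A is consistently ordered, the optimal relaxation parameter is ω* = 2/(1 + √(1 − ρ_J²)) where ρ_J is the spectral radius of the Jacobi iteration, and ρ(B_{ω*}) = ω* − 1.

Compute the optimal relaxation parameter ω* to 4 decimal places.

ω* = 1.9481

spectrum of D⁻¹(L+U) = {cos(kπ/118) : 1≤k≤117}; ρ_J = cos(π/118) = 0.9996.
root = sin(π/118) = 0.02662  (since 1−cos² = sin²).
Young: ω* = 2/(1+√(1−ρ_J²)) = 2/(1+0.02662) = 2/1.02662 = 1.9481.
and ρ(B_{ω*}) = 1.9481 − 1 = 0.9481.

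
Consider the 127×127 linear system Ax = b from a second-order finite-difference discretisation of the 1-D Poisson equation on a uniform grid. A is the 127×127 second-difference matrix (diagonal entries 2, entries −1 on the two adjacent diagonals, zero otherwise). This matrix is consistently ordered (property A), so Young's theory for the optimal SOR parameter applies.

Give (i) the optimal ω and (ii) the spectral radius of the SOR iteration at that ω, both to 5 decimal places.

spectrum of D⁻¹(L+U) = {cos(kπ/128) : 1≤k≤127}; ρ_J = cos(π/128) = 0.99970.
√(1−ρ_J²) = |sin(π/128)| = 0.024541
So ω* = 2/1.024541 = 1.95209 (Young).
ρ_SOR = ω* − 1 ≈ 0.95209.

ω* = 1.95209, ρ_SOR = 0.95209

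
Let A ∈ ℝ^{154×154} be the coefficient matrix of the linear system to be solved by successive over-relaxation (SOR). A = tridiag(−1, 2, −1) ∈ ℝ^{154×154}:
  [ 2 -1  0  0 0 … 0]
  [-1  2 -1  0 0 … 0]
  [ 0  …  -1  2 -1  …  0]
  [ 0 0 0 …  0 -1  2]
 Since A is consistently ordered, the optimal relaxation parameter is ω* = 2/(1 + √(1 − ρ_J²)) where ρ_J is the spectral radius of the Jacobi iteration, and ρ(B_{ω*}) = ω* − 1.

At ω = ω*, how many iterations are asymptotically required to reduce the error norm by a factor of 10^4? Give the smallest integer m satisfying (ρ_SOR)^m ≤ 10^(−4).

m = 228

With n=154, ρ(Jacobi) = cos(π/155) = 0.9997946.
√(1−ρ_J²) = |sin(π/155)| = 0.0202670
ω* = 2/(1 + 0.0202670) = 2/1.0202670 = 1.9602712.
ρ(B_{ω*}) = ω*−1 = 0.9602712
m ≥ 4·ln10 / (−ln 0.9602712) = 227.194; smallest integer m = 228.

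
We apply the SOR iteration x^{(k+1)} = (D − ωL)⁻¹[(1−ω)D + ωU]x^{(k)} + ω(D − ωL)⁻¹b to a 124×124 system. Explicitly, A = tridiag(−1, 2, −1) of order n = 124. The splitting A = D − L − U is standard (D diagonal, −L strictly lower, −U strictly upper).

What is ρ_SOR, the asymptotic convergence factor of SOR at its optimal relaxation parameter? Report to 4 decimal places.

With n=124, ρ(Jacobi) = cos(π/125) = 0.9997.
root = sin(π/125) = 0.02513  (since 1−cos² = sin²).
[ω*] 2 ÷ (1 + 0.02513) = 2 ÷ 1.02513 = 1.9510.
ρ_SOR = ω* − 1 = 1.9510 − 1 = 0.9510.

ρ_SOR = 0.9510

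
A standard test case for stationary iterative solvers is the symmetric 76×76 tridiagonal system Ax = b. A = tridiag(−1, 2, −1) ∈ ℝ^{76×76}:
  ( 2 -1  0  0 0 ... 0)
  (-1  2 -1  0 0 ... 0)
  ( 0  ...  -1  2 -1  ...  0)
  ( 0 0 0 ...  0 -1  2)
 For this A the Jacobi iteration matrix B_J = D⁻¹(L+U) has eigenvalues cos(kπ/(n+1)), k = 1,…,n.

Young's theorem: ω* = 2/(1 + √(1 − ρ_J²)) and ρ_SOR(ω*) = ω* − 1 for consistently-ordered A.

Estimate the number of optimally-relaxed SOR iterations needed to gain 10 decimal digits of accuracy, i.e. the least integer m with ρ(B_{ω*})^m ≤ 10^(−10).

ρ_J = max_k |cos(kπ/77)| = cos(π/77) = 0.9991678
√(1−ρ_J²) = |sin(π/77)| = 0.0407886
[ω*] 2 ÷ (1 + 0.0407886) = 2 ÷ 1.0407886 = 1.9216198.
[ρ_SOR] ω* − 1 = 0.9216198.
m ≥ 10·ln10 / (−ln 0.9216198) = 282.102; smallest integer m = 283.

m = 283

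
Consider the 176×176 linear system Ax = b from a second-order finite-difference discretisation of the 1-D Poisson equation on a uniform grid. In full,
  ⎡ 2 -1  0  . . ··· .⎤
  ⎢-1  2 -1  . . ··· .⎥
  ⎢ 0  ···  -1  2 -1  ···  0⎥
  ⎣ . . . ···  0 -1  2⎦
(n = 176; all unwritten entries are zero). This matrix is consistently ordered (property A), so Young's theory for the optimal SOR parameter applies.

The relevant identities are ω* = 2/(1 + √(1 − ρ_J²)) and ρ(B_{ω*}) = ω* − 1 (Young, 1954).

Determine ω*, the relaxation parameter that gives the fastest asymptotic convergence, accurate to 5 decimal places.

ρ_J = max_k |cos(kπ/177)| = cos(π/177) = 0.99984
√(1 − cos²(π/177)) = sin(π/177) ≈ 0.017748.
So ω* = 2/1.017748 = 1.96512 (Young).
At ω = 1.96512 every |λ(B_ω)| = ω−1, so ρ_SOR = 0.96512.

ω* = 1.96512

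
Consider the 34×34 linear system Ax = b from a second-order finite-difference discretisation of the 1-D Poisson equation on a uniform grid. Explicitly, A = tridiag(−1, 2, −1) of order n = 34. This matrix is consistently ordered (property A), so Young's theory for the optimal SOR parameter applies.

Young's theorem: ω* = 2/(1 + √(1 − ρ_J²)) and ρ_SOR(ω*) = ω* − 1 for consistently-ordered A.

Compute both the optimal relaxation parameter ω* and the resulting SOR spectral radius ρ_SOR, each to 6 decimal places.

ω* = 1.835470, ρ_SOR = 0.835470

With n=34, ρ(Jacobi) = cos(π/35) = 0.995974.
√(1 − cos²(π/35)) = sin(π/35) ≈ 0.0896393.
ω* = 2/(1 + 0.0896393) = 2/1.0896393 = 1.835470.
ρ(B_{ω*}) = ω*−1 = 0.835470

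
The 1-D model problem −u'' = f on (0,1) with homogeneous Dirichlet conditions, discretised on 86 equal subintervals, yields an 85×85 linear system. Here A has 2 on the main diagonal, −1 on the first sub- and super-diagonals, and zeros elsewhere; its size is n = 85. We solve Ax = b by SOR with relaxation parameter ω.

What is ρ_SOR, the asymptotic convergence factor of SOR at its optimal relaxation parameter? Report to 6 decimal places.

ρ_SOR = 0.929530

With n=85, ρ(Jacobi) = cos(π/86) = 0.999333.
1 − cos²(π/86) = sin²(π/86) ⇒ √(1−ρ_J²) = sin(π/86) = 0.0365220.
Then 2/(1+√(1−ρ_J²)) = 2/(1+0.0365220); ω* = 2/1.0365220 = 1.929530.
ρ_SOR = ω* − 1 ≈ 0.929530.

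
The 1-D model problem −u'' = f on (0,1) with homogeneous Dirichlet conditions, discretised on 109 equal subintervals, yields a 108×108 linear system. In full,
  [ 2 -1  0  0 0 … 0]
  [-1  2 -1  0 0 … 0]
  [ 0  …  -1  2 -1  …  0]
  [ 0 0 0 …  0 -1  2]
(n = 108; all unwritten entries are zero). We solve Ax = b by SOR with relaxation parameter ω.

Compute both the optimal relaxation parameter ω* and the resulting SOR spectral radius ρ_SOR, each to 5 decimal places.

ω* = 1.94398, ρ_SOR = 0.94398

n=108: λ(B_J) = 1 − λ(A)/2 = cos(kπ/109); k=1 gives ρ_J = 0.99958.
√(1−ρ_J²) = |sin(π/109)| = 0.028818
So ω* = 2/1.028818 = 1.94398 (Young).
[ρ_SOR] ω* − 1 = 0.94398.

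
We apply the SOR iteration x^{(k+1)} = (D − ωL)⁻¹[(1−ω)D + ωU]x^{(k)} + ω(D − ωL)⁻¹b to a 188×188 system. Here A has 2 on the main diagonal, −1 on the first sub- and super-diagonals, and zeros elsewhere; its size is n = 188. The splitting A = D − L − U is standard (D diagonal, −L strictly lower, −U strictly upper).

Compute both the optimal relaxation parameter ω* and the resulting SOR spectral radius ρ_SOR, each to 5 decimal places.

ω* = 1.96730, ρ_SOR = 0.96730

ρ_J = max_k |cos(kπ/189)| = cos(π/189) = 0.99986
√(1 − cos²(π/189)) = sin(π/189) ≈ 0.016621.
Then 2/(1+√(1−ρ_J²)) = 2/(1+0.016621); ω* = 2/1.016621 = 1.96730.
and ρ(B_{ω*}) = 1.96730 − 1 = 0.96730.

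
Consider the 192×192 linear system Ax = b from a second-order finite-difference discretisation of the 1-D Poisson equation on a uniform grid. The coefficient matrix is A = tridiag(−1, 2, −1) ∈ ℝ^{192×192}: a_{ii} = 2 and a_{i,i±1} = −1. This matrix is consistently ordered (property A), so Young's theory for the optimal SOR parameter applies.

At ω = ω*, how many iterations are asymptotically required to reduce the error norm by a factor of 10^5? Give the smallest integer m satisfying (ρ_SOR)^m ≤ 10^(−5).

n=192: λ(B_J) = 1 − λ(A)/2 = cos(kπ/193); k=1 gives ρ_J = 0.9998675.
√(1−ρ_J²) = |sin(π/193)| = 0.0162770
So ω* = 2/1.0162770 = 1.9679674 (Young).
Hence ρ(B_{ω*}) = 1.9679674 − 1 = 0.9679674.
For 5 digits: m = 5·ln10 / (−ln 0.9679674) = 11.5129/0.0325569 = 353.624; round up → m = 354.

m = 354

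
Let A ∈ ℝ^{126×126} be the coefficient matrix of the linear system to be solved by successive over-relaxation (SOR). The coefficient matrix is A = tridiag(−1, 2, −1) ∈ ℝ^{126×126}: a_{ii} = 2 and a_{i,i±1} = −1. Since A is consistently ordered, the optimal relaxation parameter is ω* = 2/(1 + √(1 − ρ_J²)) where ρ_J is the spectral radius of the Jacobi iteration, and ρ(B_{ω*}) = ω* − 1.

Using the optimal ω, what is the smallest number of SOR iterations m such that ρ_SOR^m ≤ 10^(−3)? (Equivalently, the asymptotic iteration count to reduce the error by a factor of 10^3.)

m = 140

B_J for the 126×126 system has eigenvalues cos(kπ/127); ρ_J = cos(π/127) = 0.9996941.
√(1−ρ_J²) = |sin(π/127)| = 0.0247344
ω* = 2/(1 + 0.0247344) = 2/1.0247344 = 1.9517252.
[ρ_SOR] ω* − 1 = 0.9517252.
Need (0.9517252)^m ≤ 10^(−3): m ≥ 3·ln10/|ln 0.9517252| = 6.90776/0.0494789 = 139.610 ⇒ m = 140.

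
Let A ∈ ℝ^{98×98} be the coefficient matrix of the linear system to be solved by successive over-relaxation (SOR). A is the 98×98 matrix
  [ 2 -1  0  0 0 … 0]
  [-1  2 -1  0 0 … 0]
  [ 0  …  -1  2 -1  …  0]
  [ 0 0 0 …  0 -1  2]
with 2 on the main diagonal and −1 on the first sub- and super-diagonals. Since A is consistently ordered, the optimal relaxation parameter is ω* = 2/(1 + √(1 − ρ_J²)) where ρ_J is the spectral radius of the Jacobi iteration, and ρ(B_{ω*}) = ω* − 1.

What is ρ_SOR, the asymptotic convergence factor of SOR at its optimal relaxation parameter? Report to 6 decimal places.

B_J for the 98×98 system has eigenvalues cos(kπ/99); ρ_J = cos(π/99) = 0.999497.
√(1−ρ_J²) = |sin(π/99)| = 0.0317279
ω* = 2 / (1 + 0.0317279) = 2 / 1.0317279 ≈ 1.938496.
ρ_SOR = ω* − 1 = 1.938496 − 1 = 0.938496.

ρ_SOR = 0.938496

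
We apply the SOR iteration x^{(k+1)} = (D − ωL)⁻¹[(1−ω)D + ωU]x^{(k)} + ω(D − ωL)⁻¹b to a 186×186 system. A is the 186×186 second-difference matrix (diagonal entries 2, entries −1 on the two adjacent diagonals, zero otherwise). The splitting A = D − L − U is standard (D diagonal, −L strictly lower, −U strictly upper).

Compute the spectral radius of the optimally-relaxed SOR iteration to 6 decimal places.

With n=186, ρ(Jacobi) = cos(π/187) = 0.999859.
root = sin(π/187) = 0.0167992  (since 1−cos² = sin²).
Young: ω* = 2/(1+√(1−ρ_J²)) = 2/(1+0.0167992) = 2/1.0167992 = 1.966957.
[ρ_SOR] ω* − 1 = 0.966957.

ρ_SOR = 0.966957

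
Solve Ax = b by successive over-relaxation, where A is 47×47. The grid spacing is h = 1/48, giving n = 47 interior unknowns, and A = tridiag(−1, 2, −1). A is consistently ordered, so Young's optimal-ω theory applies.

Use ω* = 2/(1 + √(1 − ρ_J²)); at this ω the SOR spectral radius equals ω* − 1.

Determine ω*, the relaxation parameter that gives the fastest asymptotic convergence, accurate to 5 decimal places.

ω* = 1.87722

½·tridiag(1,0,1) at n=47: λ_k = cos(kπ/48); max |λ| at k=1 ⇒ ρ_J = cos(π/48) ≈ 0.99786.
√(1−ρ_J²) simplifies to sin(π/48) = 0.065403.
Young: ω* = 2/(1+√(1−ρ_J²)) = 2/(1+0.065403) = 2/1.065403 = 1.87722.
ρ_SOR = ω* − 1 ≈ 0.87722.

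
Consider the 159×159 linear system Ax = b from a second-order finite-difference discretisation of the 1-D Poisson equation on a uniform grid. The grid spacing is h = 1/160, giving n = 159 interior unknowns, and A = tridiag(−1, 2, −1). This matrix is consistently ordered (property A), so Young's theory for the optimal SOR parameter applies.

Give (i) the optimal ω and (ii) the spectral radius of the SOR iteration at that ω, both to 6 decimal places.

ω* = 1.961489, ρ_SOR = 0.961489

ρ_J = max_k |cos(kπ/160)| = cos(π/160) = 0.999807
√(1−ρ_J²) = |sin(π/160)| = 0.0196337
ω* = 2/(1 + 0.0196337) = 2/1.0196337 = 1.961489.
Hence ρ(B_{ω*}) = 1.961489 − 1 = 0.961489.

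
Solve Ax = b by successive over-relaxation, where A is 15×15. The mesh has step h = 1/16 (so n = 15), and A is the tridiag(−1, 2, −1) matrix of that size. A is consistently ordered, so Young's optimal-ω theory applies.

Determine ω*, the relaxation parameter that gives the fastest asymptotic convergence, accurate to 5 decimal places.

With n=15, ρ(Jacobi) = cos(π/16) = 0.98079.
√(1 − cos²(π/16)) = sin(π/16) ≈ 0.195090.
ω* = 2/(1 + 0.195090) = 2/1.195090 = 1.67351.
ρ_SOR = ω* − 1 ≈ 0.67351.

ω* = 1.67351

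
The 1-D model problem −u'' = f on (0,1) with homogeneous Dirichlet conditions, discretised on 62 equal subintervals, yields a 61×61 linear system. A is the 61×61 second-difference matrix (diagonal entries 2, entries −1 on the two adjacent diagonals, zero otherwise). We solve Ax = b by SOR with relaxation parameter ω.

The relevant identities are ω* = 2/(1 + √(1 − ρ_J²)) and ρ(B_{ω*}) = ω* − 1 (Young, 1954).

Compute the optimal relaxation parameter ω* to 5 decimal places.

ω* = 1.90359

spectrum of D⁻¹(L+U) = {cos(kπ/62) : 1≤k≤61}; ρ_J = cos(π/62) = 0.99872.
root = sin(π/62) = 0.050649  (since 1−cos² = sin²).
Then 2/(1+√(1−ρ_J²)) = 2/(1+0.050649); ω* = 2/1.050649 = 1.90359.
[ρ_SOR] ω* − 1 = 0.90359.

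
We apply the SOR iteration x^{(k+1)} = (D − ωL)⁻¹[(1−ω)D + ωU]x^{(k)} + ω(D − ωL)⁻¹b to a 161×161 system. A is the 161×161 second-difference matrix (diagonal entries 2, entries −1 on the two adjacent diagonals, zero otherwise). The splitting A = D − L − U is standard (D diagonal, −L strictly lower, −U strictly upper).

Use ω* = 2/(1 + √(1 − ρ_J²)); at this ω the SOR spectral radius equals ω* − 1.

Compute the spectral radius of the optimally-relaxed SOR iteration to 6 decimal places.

ρ_SOR = 0.961955

ρ_J = max_k |cos(kπ/162)| = cos(π/162) = 0.999812
√(1−ρ_J²) simplifies to sin(π/162) = 0.0193913.
ω* = 2/(1+0.0193913) = 1.961955
ρ_SOR = ω* − 1 ≈ 0.961955.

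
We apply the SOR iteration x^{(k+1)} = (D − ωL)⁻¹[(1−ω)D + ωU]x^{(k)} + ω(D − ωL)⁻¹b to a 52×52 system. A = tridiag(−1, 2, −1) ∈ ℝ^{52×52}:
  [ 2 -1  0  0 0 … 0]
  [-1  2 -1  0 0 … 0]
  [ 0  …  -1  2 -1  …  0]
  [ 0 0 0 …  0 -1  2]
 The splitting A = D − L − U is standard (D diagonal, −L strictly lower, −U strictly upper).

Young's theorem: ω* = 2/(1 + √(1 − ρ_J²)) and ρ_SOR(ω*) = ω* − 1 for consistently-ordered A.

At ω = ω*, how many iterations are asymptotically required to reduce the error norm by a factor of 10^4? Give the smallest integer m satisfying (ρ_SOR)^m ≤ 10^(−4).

With n=52, ρ(Jacobi) = cos(π/53) = 0.9982437.
root = sin(π/53) = 0.0592406  (since 1−cos² = sin²).
ω* = 2/(1 + 0.0592406) = 2/1.0592406 = 1.8881451.
Hence ρ(B_{ω*}) = 1.8881451 − 1 = 0.8881451.
For 4 digits: m = 4·ln10 / (−ln 0.8881451) = 9.21034/0.11862 = 77.646; round up → m = 78.

m = 78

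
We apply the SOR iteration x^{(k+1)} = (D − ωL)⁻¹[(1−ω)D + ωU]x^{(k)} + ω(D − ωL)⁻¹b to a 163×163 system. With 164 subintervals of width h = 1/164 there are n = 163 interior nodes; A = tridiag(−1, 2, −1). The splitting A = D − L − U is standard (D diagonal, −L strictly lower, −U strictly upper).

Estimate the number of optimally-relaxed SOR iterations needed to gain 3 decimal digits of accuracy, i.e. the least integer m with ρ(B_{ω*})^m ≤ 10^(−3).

With n=163, ρ(Jacobi) = cos(π/164) = 0.9998165.
root = sin(π/164) = 0.0191549  (since 1−cos² = sin²).
ω* = 2 / (1 + 0.0191549) = 2 / 1.0191549 ≈ 1.9624102.
At ω = 1.9624102 every |λ(B_ω)| = ω−1, so ρ_SOR = 0.9624102.
Need (0.9624102)^m ≤ 10^(−3): m ≥ 3·ln10/|ln 0.9624102| = 6.90776/0.0383145 = 180.291 ⇒ m = 181.

m = 181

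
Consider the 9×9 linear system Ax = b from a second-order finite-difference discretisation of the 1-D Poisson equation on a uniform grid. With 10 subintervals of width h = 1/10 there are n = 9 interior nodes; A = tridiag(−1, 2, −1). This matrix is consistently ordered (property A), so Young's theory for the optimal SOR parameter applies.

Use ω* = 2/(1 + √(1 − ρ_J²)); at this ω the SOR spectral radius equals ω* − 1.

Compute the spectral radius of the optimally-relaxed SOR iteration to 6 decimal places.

ρ_SOR = 0.527864

With n=9, ρ(Jacobi) = cos(π/10) = 0.951057.
1 − cos²(π/10) = sin²(π/10) ⇒ √(1−ρ_J²) = sin(π/10) = 0.3090170.
ω* = 2 / (1 + 0.3090170) = 2 / 1.3090170 ≈ 1.527864.
ρ_SOR = ω* − 1 ≈ 0.527864.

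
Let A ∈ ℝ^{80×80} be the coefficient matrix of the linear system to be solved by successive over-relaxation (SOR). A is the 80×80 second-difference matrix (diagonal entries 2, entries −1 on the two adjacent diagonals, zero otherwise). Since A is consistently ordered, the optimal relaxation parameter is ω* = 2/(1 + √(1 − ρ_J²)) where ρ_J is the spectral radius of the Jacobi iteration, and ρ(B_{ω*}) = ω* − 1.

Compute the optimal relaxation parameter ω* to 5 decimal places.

ω* = 1.92534

ρ_J = max_k |cos(kπ/81)| = cos(π/81) = 0.99925
root = sin(π/81) = 0.038775  (since 1−cos² = sin²).
ω* = 2/(1+0.038775) = 1.92534
ρ_SOR = ω* − 1 = 1.92534 − 1 = 0.92534.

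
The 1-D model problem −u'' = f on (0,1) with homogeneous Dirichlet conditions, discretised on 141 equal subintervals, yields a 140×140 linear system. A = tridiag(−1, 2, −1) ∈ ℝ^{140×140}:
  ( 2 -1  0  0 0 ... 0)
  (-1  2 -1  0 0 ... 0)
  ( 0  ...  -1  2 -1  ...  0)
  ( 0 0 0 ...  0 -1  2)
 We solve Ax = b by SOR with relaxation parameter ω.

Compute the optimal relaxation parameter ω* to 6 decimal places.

B_J for the 140×140 system has eigenvalues cos(kπ/141); ρ_J = cos(π/141) = 0.999752.
root = sin(π/141) = 0.0222790  (since 1−cos² = sin²).
Young: ω* = 2/(1+√(1−ρ_J²)) = 2/(1+0.0222790) = 2/1.0222790 = 1.956413.
ρ_SOR = ω* − 1 = 1.956413 − 1 = 0.956413.

ω* = 1.956413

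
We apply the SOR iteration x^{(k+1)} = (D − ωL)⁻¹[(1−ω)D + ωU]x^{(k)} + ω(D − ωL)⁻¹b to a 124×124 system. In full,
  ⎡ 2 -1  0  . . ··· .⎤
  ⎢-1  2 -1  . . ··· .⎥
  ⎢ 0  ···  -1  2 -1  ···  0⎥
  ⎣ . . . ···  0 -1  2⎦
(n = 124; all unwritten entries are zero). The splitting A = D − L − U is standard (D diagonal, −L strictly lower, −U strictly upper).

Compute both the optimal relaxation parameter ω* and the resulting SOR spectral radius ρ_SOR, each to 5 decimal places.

With n=124, ρ(Jacobi) = cos(π/125) = 0.99968.
√(1−ρ_J²) = |sin(π/125)| = 0.025130
ω* = 2/(1 + 0.025130) = 2/1.025130 = 1.95097.
ρ(B_{ω*}) = ω*−1 = 0.95097

ω* = 1.95097, ρ_SOR = 0.95097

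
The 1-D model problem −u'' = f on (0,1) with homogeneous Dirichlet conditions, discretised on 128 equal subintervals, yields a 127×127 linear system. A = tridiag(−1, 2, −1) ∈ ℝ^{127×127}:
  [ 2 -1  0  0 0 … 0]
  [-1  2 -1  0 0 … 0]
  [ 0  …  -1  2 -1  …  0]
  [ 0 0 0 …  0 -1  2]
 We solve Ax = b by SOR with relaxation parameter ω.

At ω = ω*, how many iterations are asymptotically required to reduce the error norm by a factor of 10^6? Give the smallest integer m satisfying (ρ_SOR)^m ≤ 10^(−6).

m = 282

n=127: λ(B_J) = 1 − λ(A)/2 = cos(kπ/128); k=1 gives ρ_J = 0.9996988.
1 − cos²(π/128) = sin²(π/128) ⇒ √(1−ρ_J²) = sin(π/128) = 0.0245412.
So ω* = 2/1.0245412 = 1.9520933 (Young).
ρ(B_{ω*}) = ω*−1 = 0.9520933
m ≥ 6·ln10 / (−ln 0.9520933) = 281.419; smallest integer m = 282.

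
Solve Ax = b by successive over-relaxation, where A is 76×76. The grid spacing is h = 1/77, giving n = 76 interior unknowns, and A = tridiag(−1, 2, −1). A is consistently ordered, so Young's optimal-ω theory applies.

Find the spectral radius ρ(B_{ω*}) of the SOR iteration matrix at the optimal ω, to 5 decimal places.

½·tridiag(1,0,1) at n=76: λ_k = cos(kπ/77); max |λ| at k=1 ⇒ ρ_J = cos(π/77) ≈ 0.99917.
√(1−ρ_J²) simplifies to sin(π/77) = 0.040789.
ω* = 2/(1 + 0.040789) = 2/1.040789 = 1.92162.
At ω = 1.92162 every |λ(B_ω)| = ω−1, so ρ_SOR = 0.92162.

ρ_SOR = 0.92162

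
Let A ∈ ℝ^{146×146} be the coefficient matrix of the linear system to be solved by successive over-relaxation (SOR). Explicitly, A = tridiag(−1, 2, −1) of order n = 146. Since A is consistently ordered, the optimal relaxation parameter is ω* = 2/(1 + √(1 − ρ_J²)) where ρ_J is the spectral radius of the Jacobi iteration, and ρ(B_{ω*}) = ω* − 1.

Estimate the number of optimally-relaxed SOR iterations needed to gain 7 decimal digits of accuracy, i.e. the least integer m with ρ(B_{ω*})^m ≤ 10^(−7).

m = 378

With n=146, ρ(Jacobi) = cos(π/147) = 0.9997716.
1 − cos²(π/147) = sin²(π/147) ⇒ √(1−ρ_J²) = sin(π/147) = 0.0213698.
Young: ω* = 2/(1+√(1−ρ_J²)) = 2/(1+0.0213698) = 2/1.0213698 = 1.9581546.
[ρ_SOR] ω* − 1 = 0.9581546.
7·ln10 = 16.1181; −ln(0.9581546) = 0.0427461; m = ⌈16.1181/0.0427461⌉ = ⌈377.066⌉ = 378.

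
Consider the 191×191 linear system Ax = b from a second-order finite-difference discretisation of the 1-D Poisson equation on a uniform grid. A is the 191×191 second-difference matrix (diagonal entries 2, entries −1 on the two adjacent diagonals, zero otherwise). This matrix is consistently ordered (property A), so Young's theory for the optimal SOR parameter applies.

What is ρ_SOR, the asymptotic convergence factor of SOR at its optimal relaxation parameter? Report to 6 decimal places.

ρ_SOR = 0.967803

With n=191, ρ(Jacobi) = cos(π/192) = 0.999866.
1 − cos²(π/192) = sin²(π/192) ⇒ √(1−ρ_J²) = sin(π/192) = 0.0163617.
ω* = 2 / (1 + 0.0163617) = 2 / 1.0163617 ≈ 1.967803.
ρ(B_{ω*}) = ω*−1 = 0.967803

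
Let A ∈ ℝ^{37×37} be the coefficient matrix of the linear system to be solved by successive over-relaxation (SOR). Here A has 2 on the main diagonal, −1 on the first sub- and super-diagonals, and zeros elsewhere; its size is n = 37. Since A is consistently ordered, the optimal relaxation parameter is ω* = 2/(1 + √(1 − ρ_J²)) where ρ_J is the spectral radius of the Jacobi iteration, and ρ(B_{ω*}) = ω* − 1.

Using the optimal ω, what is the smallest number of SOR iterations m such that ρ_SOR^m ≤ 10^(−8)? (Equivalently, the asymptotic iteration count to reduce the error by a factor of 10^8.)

m = 112

[ρ_J] n=37: ρ(B_J) = cos(π/(n+1)) = cos(π/38) = 0.9965845.
1 − cos²(π/38) = sin²(π/38) ⇒ √(1−ρ_J²) = sin(π/38) = 0.0825793.
Then 2/(1+√(1−ρ_J²)) = 2/(1+0.0825793); ω* = 2/1.0825793 = 1.8474397.
[ρ_SOR] ω* − 1 = 0.8474397.
Need (0.8474397)^m ≤ 10^(−8): m ≥ 8·ln10/|ln 0.8474397| = 18.4207/0.165536 = 111.279 ⇒ m = 112.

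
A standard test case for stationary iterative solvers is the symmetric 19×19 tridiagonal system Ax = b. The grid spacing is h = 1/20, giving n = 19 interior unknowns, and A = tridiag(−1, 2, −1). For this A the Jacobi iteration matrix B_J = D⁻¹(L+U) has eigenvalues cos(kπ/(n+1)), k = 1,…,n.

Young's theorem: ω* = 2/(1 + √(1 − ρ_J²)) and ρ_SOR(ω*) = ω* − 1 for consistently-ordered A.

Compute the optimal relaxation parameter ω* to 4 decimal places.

ω* = 1.7295

½·tridiag(1,0,1) at n=19: λ_k = cos(kπ/20); max |λ| at k=1 ⇒ ρ_J = cos(π/20) ≈ 0.9877.
root = sin(π/20) = 0.15643  (since 1−cos² = sin²).
ω* = 2/(1+0.15643) = 1.7295
and ρ(B_{ω*}) = 1.7295 − 1 = 0.7295.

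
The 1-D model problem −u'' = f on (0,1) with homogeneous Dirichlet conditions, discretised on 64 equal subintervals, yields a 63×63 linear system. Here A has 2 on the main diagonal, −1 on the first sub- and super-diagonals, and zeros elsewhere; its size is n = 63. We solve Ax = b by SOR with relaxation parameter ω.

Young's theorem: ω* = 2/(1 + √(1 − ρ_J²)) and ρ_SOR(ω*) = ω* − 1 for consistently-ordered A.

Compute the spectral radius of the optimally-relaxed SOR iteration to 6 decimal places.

ρ_SOR = 0.906455

[ρ_J] n=63: ρ(B_J) = cos(π/(n+1)) = cos(π/64) = 0.998795.
√(1−ρ_J²) = |sin(π/64)| = 0.0490677
ω* = 2/(1 + 0.0490677) = 2/1.0490677 = 1.906455.
and ρ(B_{ω*}) = 1.906455 − 1 = 0.906455.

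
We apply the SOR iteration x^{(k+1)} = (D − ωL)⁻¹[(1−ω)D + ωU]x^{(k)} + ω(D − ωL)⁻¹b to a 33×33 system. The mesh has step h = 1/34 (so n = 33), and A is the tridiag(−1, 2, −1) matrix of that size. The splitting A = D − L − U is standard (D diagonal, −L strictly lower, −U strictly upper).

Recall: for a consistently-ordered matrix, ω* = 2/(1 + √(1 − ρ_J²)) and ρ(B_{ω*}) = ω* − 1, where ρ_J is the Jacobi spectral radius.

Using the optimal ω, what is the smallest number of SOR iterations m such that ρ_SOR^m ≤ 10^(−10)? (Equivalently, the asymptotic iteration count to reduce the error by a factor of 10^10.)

n=33: λ(B_J) = 1 − λ(A)/2 = cos(kπ/34); k=1 gives ρ_J = 0.9957342.
1 − cos²(π/34) = sin²(π/34) ⇒ √(1−ρ_J²) = sin(π/34) = 0.0922684.
ω* = 2/(1+0.0922684) = 1.8310518
[ρ_SOR] ω* − 1 = 0.8310518.
Need (0.8310518)^m ≤ 10^(−10): m ≥ 10·ln10/|ln 0.8310518| = 23.0259/0.185063 = 124.422 ⇒ m = 125.

m = 125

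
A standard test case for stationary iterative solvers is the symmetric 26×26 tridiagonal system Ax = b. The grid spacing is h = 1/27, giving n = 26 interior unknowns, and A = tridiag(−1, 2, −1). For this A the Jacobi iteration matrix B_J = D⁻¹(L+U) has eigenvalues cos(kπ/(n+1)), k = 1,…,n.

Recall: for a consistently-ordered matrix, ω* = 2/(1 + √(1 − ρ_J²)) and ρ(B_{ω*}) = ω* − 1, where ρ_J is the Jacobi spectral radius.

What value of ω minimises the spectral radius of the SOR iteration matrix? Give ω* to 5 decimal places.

ω* = 1.79197

ρ_J = max_k |cos(kπ/27)| = cos(π/27) = 0.99324
root = sin(π/27) = 0.116093  (since 1−cos² = sin²).
Young: ω* = 2/(1+√(1−ρ_J²)) = 2/(1+0.116093) = 2/1.116093 = 1.79197.
Hence ρ(B_{ω*}) = 1.79197 − 1 = 0.79197.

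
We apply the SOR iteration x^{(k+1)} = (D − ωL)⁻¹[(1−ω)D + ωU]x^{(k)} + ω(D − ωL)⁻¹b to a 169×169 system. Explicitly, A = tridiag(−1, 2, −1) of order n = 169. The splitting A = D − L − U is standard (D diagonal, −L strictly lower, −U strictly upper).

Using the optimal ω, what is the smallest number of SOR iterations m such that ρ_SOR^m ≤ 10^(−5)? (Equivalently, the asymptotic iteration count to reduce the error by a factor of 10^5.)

m = 312

B_J for the 169×169 system has eigenvalues cos(kπ/170); ρ_J = cos(π/170) = 0.9998293.
√(1 − cos²(π/170)) = sin(π/170) ≈ 0.0184789.
[ω*] 2 ÷ (1 + 0.0184789) = 2 ÷ 1.0184789 = 1.9637127.
ρ_SOR = ω* − 1 = 1.9637127 − 1 = 0.9637127.
m ≥ 5·ln10 / (−ln 0.9637127) = 311.479; smallest integer m = 312.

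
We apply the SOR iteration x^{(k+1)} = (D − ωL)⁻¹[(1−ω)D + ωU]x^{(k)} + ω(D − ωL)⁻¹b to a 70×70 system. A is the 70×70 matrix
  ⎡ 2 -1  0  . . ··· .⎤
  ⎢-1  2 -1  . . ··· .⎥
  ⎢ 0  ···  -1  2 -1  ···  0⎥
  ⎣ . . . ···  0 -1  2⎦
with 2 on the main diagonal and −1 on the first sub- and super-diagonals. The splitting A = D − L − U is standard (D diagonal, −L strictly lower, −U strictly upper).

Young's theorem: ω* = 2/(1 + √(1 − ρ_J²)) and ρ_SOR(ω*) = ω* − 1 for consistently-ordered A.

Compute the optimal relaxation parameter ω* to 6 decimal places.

ω* = 1.915281

[ρ_J] n=70: ρ(B_J) = cos(π/(n+1)) = cos(π/71) = 0.999021.
√(1−ρ_J²) simplifies to sin(π/71) = 0.0442333.
ω* = 2 / (1 + 0.0442333) = 2 / 1.0442333 ≈ 1.915281.
ρ_SOR = ω* − 1 ≈ 0.915281.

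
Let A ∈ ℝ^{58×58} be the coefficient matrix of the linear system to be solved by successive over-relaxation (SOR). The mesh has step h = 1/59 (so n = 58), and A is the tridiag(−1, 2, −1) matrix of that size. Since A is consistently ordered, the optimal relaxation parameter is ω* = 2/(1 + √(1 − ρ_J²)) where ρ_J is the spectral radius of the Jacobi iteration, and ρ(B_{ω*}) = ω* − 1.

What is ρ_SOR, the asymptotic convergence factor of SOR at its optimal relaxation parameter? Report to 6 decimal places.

ρ_SOR = 0.898935

B_J for the 58×58 system has eigenvalues cos(kπ/59); ρ_J = cos(π/59) = 0.998583.
√(1−ρ_J²) simplifies to sin(π/59) = 0.0532222.
ω* = 2/(1+0.0532222) = 1.898935
ρ_SOR = ω* − 1 = 1.898935 − 1 = 0.898935.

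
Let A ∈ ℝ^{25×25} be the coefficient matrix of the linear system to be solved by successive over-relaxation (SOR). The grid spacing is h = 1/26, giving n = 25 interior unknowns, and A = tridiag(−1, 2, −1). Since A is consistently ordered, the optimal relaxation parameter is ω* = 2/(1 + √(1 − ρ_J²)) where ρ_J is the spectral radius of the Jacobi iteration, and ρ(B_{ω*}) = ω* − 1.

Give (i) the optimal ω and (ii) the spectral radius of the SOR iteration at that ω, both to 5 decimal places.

spectrum of D⁻¹(L+U) = {cos(kπ/26) : 1≤k≤25}; ρ_J = cos(π/26) = 0.99271.
√(1−ρ_J²) simplifies to sin(π/26) = 0.120537.
ω* = 2 / (1 + 0.120537) = 2 / 1.120537 ≈ 1.78486.
ρ_SOR = ω* − 1 = 1.78486 − 1 = 0.78486.

ω* = 1.78486, ρ_SOR = 0.78486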